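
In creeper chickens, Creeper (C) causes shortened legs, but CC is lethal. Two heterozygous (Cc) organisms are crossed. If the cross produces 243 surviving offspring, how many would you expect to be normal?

Cross: Cc × Cc
Punnett square offspring (before lethality): 1 CC, 2 Cc, 1 cc
The CC genotype is lethal (embryos die); surviving offspring: 2 Cc, 1 cc
normal: 1 out of 3 → fraction 1/3
Expected count = 1/3 × 243 = 81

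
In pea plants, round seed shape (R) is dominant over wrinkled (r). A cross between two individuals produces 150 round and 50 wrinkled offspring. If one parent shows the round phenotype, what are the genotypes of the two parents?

Observed offspring: 150 round, 50 wrinkled
The observed ratio simplifies to 3:1. Wrinkled (rr) offspring appear, so each parent must contribute one r allele. The parent stated to show round carries R, so it is Rr. The other parent is then either Rr or rr: Rr × rr would give a 1:1 split, whereas Rr × Rr gives 3:1 — matching the data. So both parents are heterozygous (Rr × Rr).
Parent genotypes: Rr × Rr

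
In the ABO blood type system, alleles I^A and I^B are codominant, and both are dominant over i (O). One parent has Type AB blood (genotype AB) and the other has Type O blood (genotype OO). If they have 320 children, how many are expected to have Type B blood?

Cross: AB × OO
Possible offspring genotypes: 2 AO, 2 BO
Blood type counts: 2 Type A, 2 Type B
Probability of Type B: 2/4 = 1/2
Expected count = 1/2 × 320 = 160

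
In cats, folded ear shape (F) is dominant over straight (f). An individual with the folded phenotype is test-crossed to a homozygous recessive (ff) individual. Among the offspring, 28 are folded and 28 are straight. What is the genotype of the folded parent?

Test cross: ? × ff
Offspring: 28 folded, 28 straight — approximately 1:1.
A 1:1 ratio in a test cross indicates the unknown parent is heterozygous (Ff).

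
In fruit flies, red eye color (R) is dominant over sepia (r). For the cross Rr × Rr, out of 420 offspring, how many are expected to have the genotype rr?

Punnett square for Rr × Rr:
Offspring genotypes: 1 RR, 2 Rr, 1 rr
Total offspring: 4
Count with target: 1
Probability: 1/4
Expected count = 1/4 × 420 = 105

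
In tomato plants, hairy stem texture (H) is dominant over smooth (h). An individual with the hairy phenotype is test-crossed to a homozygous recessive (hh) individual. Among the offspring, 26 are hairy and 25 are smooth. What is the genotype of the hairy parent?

Test cross: ? × hh
Offspring: 26 hairy, 25 smooth — approximately 1:1.
A 1:1 ratio in a test cross indicates the unknown parent is heterozygous (Hh).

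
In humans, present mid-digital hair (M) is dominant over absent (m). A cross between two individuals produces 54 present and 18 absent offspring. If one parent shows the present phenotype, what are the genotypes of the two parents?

Observed offspring: 54 present, 18 absent
The observed ratio simplifies to 3:1. Absent (mm) offspring appear, so each parent must contribute one m allele. The parent stated to show present carries M, so it is Mm. The other parent is then either Mm or mm: Mm × mm would give a 1:1 split, whereas Mm × Mm gives 3:1 — matching the data. So both parents are heterozygous (Mm × Mm).
Parent genotypes: Mm × Mm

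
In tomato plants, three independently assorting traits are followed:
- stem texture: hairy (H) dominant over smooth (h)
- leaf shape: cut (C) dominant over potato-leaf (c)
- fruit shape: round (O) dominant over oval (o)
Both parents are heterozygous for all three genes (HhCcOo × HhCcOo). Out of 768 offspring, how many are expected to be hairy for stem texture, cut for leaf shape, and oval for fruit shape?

Trihybrid cross: HhCcOo × HhCcOo
Each trait segregates independently with a 3:1 phenotypic ratio, so each gene contributes 3/4 (dominant) or 1/4 (recessive).
Target: hairy (stem texture), cut (leaf shape), oval (fruit shape)
Probability = product of independent per-trait probabilities
= 3/4 × 3/4 × 1/4 = 9/64
Expected count = 9/64 × 768 = 108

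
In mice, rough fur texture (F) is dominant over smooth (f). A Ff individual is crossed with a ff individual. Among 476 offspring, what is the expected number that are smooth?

Punnett square for Ff × ff:
Offspring genotypes: 2 Ff, 2 ff
rough: 2, smooth: 2
smooth: 2 out of 4 → fraction 1/2
Expected count = 1/2 × 476 = 238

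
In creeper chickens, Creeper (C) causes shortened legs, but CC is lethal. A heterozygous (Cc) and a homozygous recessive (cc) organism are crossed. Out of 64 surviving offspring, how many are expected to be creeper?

Cross: Cc × cc
Punnett square offspring (before lethality): 2 Cc, 2 cc
No CC offspring are produced in this cross.
creeper: 2 out of 4 → fraction 1/2
Expected count = 1/2 × 64 = 32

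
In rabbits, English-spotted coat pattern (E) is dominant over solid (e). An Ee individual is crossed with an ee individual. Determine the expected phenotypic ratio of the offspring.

Punnett square for Ee × ee:
Offspring genotypes: 2 Ee, 2 ee
English-spotted: 2, solid: 2
Ratio: 1:1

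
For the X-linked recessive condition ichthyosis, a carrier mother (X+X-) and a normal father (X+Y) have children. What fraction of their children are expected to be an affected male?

Cross: X+X- × X+Y
Offspring: 1 X+X+, 1 X+Y, 1 X+X-, 1 X-Y
Probability of an affected male: 1/4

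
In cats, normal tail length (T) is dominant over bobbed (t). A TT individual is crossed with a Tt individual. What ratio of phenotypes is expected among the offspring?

Punnett square for TT × Tt:
Offspring genotypes: 2 TT, 2 Tt
normal: 4, bobbed: 0
Ratio: all normal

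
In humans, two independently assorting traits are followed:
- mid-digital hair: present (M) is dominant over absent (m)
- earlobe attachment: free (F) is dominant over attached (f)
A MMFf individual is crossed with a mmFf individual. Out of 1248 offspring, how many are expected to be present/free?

Dihybrid cross MMFf × mmFf — consider each gene separately:
mid-digital hair: MM × mm → 4 Mm → 4 M_ (out of 4)
earlobe attachment: Ff × Ff → 1 FF, 2 Ff, 1 ff → 3 F_ : 1 ff (out of 4)
Combine (counts out of 4 × 4 = 16): present/free (M_F_) = 4×3 = 12; present/attached (M_ff) = 4×1 = 4
Phenotype counts (out of 16): 12 present/free, 4 present/attached
present/free: 12 out of 16 → fraction 3/4
Expected count = 3/4 × 1248 = 936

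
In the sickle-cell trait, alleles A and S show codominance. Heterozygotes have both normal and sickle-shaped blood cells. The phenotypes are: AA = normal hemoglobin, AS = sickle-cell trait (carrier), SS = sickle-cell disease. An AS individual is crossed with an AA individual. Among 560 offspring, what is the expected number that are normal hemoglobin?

Punnett square for AS × AA:
Offspring genotypes: 2 AA, 2 AS
Phenotype counts: 2 normal hemoglobin, 2 sickle-cell trait (carrier)
normal hemoglobin: 2 out of 4 → fraction 1/2
Expected count = 1/2 × 560 = 280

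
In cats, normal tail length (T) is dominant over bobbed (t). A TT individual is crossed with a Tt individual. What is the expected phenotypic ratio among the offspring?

Punnett square for TT × Tt:
Offspring genotypes: 2 TT, 2 Tt
normal: 4, bobbed: 0
Ratio: all normal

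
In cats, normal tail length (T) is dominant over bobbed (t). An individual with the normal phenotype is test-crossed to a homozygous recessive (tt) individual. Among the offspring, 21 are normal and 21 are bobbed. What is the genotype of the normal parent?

Test cross: ? × tt
Offspring: 21 normal, 21 bobbed — approximately 1:1.
A 1:1 ratio in a test cross indicates the unknown parent is heterozygous (Tt).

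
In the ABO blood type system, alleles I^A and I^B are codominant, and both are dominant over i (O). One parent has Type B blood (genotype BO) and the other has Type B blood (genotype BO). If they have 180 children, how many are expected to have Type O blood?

Cross: BO × BO
Possible offspring genotypes: 1 BB, 2 BO, 1 OO
Blood type counts: 3 Type B, 1 Type O
Probability of Type O: 1/4
Expected count = 1/4 × 180 = 45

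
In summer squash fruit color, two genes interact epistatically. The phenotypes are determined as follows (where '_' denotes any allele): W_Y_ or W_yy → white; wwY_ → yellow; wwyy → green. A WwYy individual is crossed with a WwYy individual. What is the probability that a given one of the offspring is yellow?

Cross: WwYy × WwYy — consider each gene separately:
W gene: Ww × Ww → 1 WW, 2 Ww, 1 ww → 3 W_ : 1 ww (out of 4)
Y gene: Yy × Yy → 1 YY, 2 Yy, 1 yy → 3 Y_ : 1 yy (out of 4)
Genotype classes (out of 4 × 4 = 16): W_Y_ = 3×3 = 9; W_yy = 3×1 = 3; wwY_ = 1×3 = 3; wwyy = 1×1 = 1
Apply the phenotype rules: W_Y_ (9) + W_yy (3) → white; wwY_ (3) → yellow; wwyy (1) → green
Phenotype counts (out of 16): 12 white, 3 yellow, 1 green
yellow: 3 out of 16
Probability: 3/16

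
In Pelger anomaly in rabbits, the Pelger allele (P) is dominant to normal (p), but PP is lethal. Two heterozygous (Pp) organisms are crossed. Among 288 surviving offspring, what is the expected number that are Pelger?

Cross: Pp × Pp
Punnett square offspring (before lethality): 1 PP, 2 Pp, 1 pp
The PP genotype is lethal (embryos die); surviving offspring: 2 Pp, 1 pp
Pelger: 2 out of 3 → fraction 2/3
Expected count = 2/3 × 288 = 192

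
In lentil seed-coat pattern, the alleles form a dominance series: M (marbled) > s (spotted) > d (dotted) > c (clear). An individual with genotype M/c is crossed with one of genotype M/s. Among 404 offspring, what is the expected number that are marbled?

Cross: M/c × M/s
Allele dominance: M > s > d > c
Offspring genotypes: 1 M/M, 1 M/s, 1 M/c, 1 s/c
Phenotype counts: 3 marbled, 1 spotted
marbled: 3 out of 4 → fraction 3/4
Expected count = 3/4 × 404 = 303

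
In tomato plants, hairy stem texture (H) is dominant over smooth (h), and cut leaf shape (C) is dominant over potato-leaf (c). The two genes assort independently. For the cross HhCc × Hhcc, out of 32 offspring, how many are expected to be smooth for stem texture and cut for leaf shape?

Dihybrid cross HhCc × Hhcc — consider each gene separately:
stem texture: Hh × Hh → 1 HH, 2 Hh, 1 hh → 3 H_ : 1 hh (out of 4)
leaf shape: Cc × cc → 2 Cc, 2 cc → 2 C_ : 2 cc (out of 4)
Looking for: smooth (hh) and cut (C_)
P(smooth) = 1/4, P(cut) = 2/4
P(both) = 1/4 × 2/4 = 2/16 = 1/8
Expected count = 1/8 × 32 = 4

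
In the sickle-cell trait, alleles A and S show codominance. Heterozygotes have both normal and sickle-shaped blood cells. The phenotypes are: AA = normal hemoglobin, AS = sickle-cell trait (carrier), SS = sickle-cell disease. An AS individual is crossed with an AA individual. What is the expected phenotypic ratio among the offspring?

Punnett square for AS × AA:
Offspring genotypes: 2 AA, 2 AS
Phenotype counts: 2 normal hemoglobin, 2 sickle-cell trait (carrier)
Ratio: 1 normal hemoglobin : 1 sickle-cell trait (carrier)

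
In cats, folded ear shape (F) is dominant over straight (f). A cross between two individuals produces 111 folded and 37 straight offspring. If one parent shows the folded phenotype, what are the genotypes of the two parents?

Observed offspring: 111 folded, 37 straight
The observed ratio simplifies to 3:1. Straight (ff) offspring appear, so each parent must contribute one f allele. The parent stated to show folded carries F, so it is Ff. The other parent is then either Ff or ff: Ff × ff would give a 1:1 split, whereas Ff × Ff gives 3:1 — matching the data. So both parents are heterozygous (Ff × Ff).
Parent genotypes: Ff × Ff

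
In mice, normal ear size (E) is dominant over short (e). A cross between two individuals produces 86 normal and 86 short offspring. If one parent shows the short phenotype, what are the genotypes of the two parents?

Observed offspring: 86 normal, 86 short
The observed ratio simplifies to 1:1. One parent shows short, so its genotype must be ee. A 1:1 offspring split requires the other parent to be heterozygous (Ee).
Parent genotypes: ee × Ee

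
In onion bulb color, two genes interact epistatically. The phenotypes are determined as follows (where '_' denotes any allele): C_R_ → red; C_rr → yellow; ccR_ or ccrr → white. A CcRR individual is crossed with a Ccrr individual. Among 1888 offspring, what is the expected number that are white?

Cross: CcRR × Ccrr — consider each gene separately:
C gene: Cc × Cc → 1 CC, 2 Cc, 1 cc → 3 C_ : 1 cc (out of 4)
R gene: RR × rr → 4 Rr → 4 R_ (out of 4)
Genotype classes (out of 4 × 4 = 16): C_R_ = 3×4 = 12; ccR_ = 1×4 = 4
Apply the phenotype rules: C_R_ (12) → red; ccR_ (4) → white
Phenotype counts (out of 16): 12 red, 4 white
white: 4 out of 16 → fraction 1/4
Expected count = 1/4 × 1888 = 472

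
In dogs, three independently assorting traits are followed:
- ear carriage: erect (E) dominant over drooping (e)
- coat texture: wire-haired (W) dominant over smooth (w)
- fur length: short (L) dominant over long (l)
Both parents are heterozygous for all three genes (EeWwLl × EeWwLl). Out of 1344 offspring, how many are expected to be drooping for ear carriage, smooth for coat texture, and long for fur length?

Trihybrid cross: EeWwLl × EeWwLl
Each trait segregates independently with a 3:1 phenotypic ratio, so each gene contributes 3/4 (dominant) or 1/4 (recessive).
Target: drooping (ear carriage), smooth (coat texture), long (fur length)
Probability = product of independent per-trait probabilities
= 1/4 × 1/4 × 1/4 = 1/64
Expected count = 1/64 × 1344 = 21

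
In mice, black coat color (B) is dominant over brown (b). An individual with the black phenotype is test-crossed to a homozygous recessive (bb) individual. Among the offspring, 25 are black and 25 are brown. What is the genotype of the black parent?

Test cross: ? × bb
Offspring: 25 black, 25 brown — approximately 1:1.
A 1:1 ratio in a test cross indicates the unknown parent is heterozygous (Bb).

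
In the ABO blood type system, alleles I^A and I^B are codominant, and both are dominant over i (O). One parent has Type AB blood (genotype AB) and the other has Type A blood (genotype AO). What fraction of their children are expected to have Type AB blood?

Cross: AB × AO
Possible offspring genotypes: 1 AA, 1 AO, 1 AB, 1 BO
Blood type counts: 2 Type A, 1 Type AB, 1 Type B
Probability of Type AB: 1/4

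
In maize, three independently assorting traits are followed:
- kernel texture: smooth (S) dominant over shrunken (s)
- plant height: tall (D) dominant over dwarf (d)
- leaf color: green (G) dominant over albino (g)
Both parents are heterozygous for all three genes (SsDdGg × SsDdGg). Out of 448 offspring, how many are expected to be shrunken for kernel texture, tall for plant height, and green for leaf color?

Trihybrid cross: SsDdGg × SsDdGg
Each trait segregates independently with a 3:1 phenotypic ratio, so each gene contributes 3/4 (dominant) or 1/4 (recessive).
Target: shrunken (kernel texture), tall (plant height), green (leaf color)
Probability = product of independent per-trait probabilities
= 1/4 × 3/4 × 3/4 = 9/64
Expected count = 9/64 × 448 = 63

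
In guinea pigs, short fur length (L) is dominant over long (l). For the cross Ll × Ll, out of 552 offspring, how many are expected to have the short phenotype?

Punnett square for Ll × Ll:
Offspring genotypes: 1 LL, 2 Ll, 1 ll
Total offspring: 4
Count with target: 3
Probability: 3/4
Expected count = 3/4 × 552 = 414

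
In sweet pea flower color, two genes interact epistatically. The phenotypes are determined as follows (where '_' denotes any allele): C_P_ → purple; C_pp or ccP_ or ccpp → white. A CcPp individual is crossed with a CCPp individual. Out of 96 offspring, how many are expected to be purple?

Cross: CcPp × CCPp — consider each gene separately:
C gene: Cc × CC → 2 CC, 2 Cc → 4 C_ (out of 4)
P gene: Pp × Pp → 1 PP, 2 Pp, 1 pp → 3 P_ : 1 pp (out of 4)
Genotype classes (out of 4 × 4 = 16): C_P_ = 4×3 = 12; C_pp = 4×1 = 4
Apply the phenotype rules: C_P_ (12) → purple; C_pp (4) → white
Phenotype counts (out of 16): 12 purple, 4 white
purple: 12 out of 16 → fraction 3/4
Expected count = 3/4 × 96 = 72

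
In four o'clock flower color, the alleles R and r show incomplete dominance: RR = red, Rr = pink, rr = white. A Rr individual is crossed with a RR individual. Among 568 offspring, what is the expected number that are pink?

Punnett square for Rr × RR:
Offspring genotypes: 2 RR, 2 Rr
Phenotype counts: 2 red, 2 pink
pink: 2 out of 4 → fraction 1/2
Expected count = 1/2 × 568 = 284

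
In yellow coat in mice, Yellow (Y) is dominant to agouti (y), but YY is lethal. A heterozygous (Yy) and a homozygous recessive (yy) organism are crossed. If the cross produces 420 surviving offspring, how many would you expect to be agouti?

Cross: Yy × yy
Punnett square offspring (before lethality): 2 Yy, 2 yy
No YY offspring are produced in this cross.
agouti: 2 out of 4 → fraction 1/2
Expected count = 1/2 × 420 = 210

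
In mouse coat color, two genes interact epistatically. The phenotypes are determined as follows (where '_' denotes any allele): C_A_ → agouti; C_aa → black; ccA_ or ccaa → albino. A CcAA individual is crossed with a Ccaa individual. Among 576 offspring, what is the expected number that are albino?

Cross: CcAA × Ccaa — consider each gene separately:
C gene: Cc × Cc → 1 CC, 2 Cc, 1 cc → 3 C_ : 1 cc (out of 4)
A gene: AA × aa → 4 Aa → 4 A_ (out of 4)
Genotype classes (out of 4 × 4 = 16): C_A_ = 3×4 = 12; ccA_ = 1×4 = 4
Apply the phenotype rules: C_A_ (12) → agouti; ccA_ (4) → albino
Phenotype counts (out of 16): 12 agouti, 4 albino
albino: 4 out of 16 → fraction 1/4
Expected count = 1/4 × 576 = 144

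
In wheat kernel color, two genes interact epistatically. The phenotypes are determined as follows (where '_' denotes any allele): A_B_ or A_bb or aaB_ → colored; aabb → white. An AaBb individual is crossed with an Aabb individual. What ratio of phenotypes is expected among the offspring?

Cross: AaBb × Aabb — consider each gene separately:
A gene: Aa × Aa → 1 AA, 2 Aa, 1 aa → 3 A_ : 1 aa (out of 4)
B gene: Bb × bb → 2 Bb, 2 bb → 2 B_ : 2 bb (out of 4)
Genotype classes (out of 4 × 4 = 16): A_B_ = 3×2 = 6; A_bb = 3×2 = 6; aaB_ = 1×2 = 2; aabb = 1×2 = 2
Apply the phenotype rules: A_B_ (6) + A_bb (6) + aaB_ (2) → colored; aabb (2) → white
Phenotype counts (out of 16): 14 colored, 2 white
Ratio: 7 colored : 1 white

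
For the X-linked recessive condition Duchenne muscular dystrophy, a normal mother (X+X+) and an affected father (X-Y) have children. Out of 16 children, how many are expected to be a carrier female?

Cross: X+X+ × X-Y
Offspring: 2 X+X-, 2 X+Y
Probability of a carrier female: 2/4 = 1/2
Expected count = 1/2 × 16 = 8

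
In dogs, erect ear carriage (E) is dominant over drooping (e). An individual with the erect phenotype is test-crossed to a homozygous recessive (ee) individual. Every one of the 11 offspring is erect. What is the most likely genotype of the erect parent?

Test cross: ? × ee
All offspring are erect.
If the unknown parent were heterozygous (Ee), about half of 11 offspring would be drooping; none are. The unknown parent is most likely homozygous dominant (EE).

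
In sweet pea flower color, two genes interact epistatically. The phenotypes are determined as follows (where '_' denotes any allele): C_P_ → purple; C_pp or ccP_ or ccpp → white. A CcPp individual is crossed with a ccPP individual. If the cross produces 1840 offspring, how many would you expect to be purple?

Cross: CcPp × ccPP — consider each gene separately:
C gene: Cc × cc → 2 Cc, 2 cc → 2 C_ : 2 cc (out of 4)
P gene: Pp × PP → 2 PP, 2 Pp → 4 P_ (out of 4)
Genotype classes (out of 4 × 4 = 16): C_P_ = 2×4 = 8; ccP_ = 2×4 = 8
Apply the phenotype rules: C_P_ (8) → purple; ccP_ (8) → white
Phenotype counts (out of 16): 8 purple, 8 white
purple: 8 out of 16 → fraction 1/2
Expected count = 1/2 × 1840 = 920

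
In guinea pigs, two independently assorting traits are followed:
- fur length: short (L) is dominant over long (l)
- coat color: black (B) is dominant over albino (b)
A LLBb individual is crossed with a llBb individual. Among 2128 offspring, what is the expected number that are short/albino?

Dihybrid cross LLBb × llBb — consider each gene separately:
fur length: LL × ll → 4 Ll → 4 L_ (out of 4)
coat color: Bb × Bb → 1 BB, 2 Bb, 1 bb → 3 B_ : 1 bb (out of 4)
Combine (counts out of 4 × 4 = 16): short/black (L_B_) = 4×3 = 12; short/albino (L_bb) = 4×1 = 4
Phenotype counts (out of 16): 12 short/black, 4 short/albino
short/albino: 4 out of 16 → fraction 1/4
Expected count = 1/4 × 2128 = 532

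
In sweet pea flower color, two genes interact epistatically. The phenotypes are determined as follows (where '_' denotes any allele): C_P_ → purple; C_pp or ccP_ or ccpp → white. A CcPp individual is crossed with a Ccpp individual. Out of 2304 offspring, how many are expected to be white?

Cross: CcPp × Ccpp — consider each gene separately:
C gene: Cc × Cc → 1 CC, 2 Cc, 1 cc → 3 C_ : 1 cc (out of 4)
P gene: Pp × pp → 2 Pp, 2 pp → 2 P_ : 2 pp (out of 4)
Genotype classes (out of 4 × 4 = 16): C_P_ = 3×2 = 6; C_pp = 3×2 = 6; ccP_ = 1×2 = 2; ccpp = 1×2 = 2
Apply the phenotype rules: C_P_ (6) → purple; C_pp (6) + ccP_ (2) + ccpp (2) → white
Phenotype counts (out of 16): 6 purple, 10 white
white: 10 out of 16 → fraction 5/8
Expected count = 5/8 × 2304 = 1440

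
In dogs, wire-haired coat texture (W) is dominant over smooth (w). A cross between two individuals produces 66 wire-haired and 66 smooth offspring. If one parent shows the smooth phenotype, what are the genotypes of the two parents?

Observed offspring: 66 wire-haired, 66 smooth
The observed ratio simplifies to 1:1. One parent shows smooth, so its genotype must be ww. A 1:1 offspring split requires the other parent to be heterozygous (Ww).
Parent genotypes: ww × Ww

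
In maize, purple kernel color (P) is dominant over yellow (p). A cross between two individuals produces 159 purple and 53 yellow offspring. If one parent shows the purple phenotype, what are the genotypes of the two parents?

Observed offspring: 159 purple, 53 yellow
The observed ratio simplifies to 3:1. Yellow (pp) offspring appear, so each parent must contribute one p allele. The parent stated to show purple carries P, so it is Pp. The other parent is then either Pp or pp: Pp × pp would give a 1:1 split, whereas Pp × Pp gives 3:1 — matching the data. So both parents are heterozygous (Pp × Pp).
Parent genotypes: Pp × Pp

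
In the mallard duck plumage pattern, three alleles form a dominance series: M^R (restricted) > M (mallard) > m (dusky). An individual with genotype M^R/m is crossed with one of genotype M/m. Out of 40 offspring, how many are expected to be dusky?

Cross: M^R/m × M/m
Allele dominance: M^R > M > m
Offspring genotypes: 1 M^R/M, 1 M^R/m, 1 M/m, 1 m/m
Phenotype counts: 2 restricted, 1 mallard, 1 dusky
dusky: 1 out of 4 → fraction 1/4
Expected count = 1/4 × 40 = 10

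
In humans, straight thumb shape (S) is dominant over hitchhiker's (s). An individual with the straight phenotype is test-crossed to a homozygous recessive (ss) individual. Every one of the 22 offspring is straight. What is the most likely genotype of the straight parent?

Test cross: ? × ss
All offspring are straight.
If the unknown parent were heterozygous (Ss), about half of 22 offspring would be hitchhiker's; none are. The unknown parent is most likely homozygous dominant (SS).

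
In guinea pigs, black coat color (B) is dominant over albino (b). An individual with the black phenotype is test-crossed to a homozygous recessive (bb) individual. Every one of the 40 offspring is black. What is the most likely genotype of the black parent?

Test cross: ? × bb
All offspring are black.
If the unknown parent were heterozygous (Bb), about half of 40 offspring would be albino; none are. The unknown parent is most likely homozygous dominant (BB).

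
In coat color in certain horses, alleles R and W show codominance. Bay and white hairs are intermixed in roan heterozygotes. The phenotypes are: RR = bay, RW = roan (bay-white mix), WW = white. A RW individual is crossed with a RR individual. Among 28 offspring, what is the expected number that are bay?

Punnett square for RW × RR:
Offspring genotypes: 2 RR, 2 RW
Phenotype counts: 2 bay, 2 roan (bay-white mix)
bay: 2 out of 4 → fraction 1/2
Expected count = 1/2 × 28 = 14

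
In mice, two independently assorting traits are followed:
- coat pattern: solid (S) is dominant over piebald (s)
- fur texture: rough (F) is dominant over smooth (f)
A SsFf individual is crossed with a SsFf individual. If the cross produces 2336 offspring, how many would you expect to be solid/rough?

Dihybrid cross SsFf × SsFf — consider each gene separately:
coat pattern: Ss × Ss → 1 SS, 2 Ss, 1 ss → 3 S_ : 1 ss (out of 4)
fur texture: Ff × Ff → 1 FF, 2 Ff, 1 ff → 3 F_ : 1 ff (out of 4)
Combine (counts out of 4 × 4 = 16): solid/rough (S_F_) = 3×3 = 9; solid/smooth (S_ff) = 3×1 = 3; piebald/rough (ssF_) = 1×3 = 3; piebald/smooth (ssff) = 1×1 = 1
Phenotype counts (out of 16): 9 solid/rough, 3 solid/smooth, 3 piebald/rough, 1 piebald/smooth
solid/rough: 9 out of 16 → fraction 9/16
Expected count = 9/16 × 2336 = 1314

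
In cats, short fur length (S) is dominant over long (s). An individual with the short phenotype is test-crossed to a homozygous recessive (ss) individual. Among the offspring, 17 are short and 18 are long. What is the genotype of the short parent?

Test cross: ? × ss
Offspring: 17 short, 18 long — approximately 1:1.
A 1:1 ratio in a test cross indicates the unknown parent is heterozygous (Ss).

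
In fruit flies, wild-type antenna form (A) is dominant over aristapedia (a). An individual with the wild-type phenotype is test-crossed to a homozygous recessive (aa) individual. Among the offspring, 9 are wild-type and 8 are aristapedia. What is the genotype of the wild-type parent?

Test cross: ? × aa
Offspring: 9 wild-type, 8 aristapedia — approximately 1:1.
A 1:1 ratio in a test cross indicates the unknown parent is heterozygous (Aa).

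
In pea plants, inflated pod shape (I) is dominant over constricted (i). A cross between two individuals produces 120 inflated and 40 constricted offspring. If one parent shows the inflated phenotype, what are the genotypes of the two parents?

Observed offspring: 120 inflated, 40 constricted
The observed ratio simplifies to 3:1. Constricted (ii) offspring appear, so each parent must contribute one i allele. The parent stated to show inflated carries I, so it is Ii. The other parent is then either Ii or ii: Ii × ii would give a 1:1 split, whereas Ii × Ii gives 3:1 — matching the data. So both parents are heterozygous (Ii × Ii).
Parent genotypes: Ii × Ii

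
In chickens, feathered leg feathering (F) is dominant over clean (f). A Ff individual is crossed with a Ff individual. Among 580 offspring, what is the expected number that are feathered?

Punnett square for Ff × Ff:
Offspring genotypes: 1 FF, 2 Ff, 1 ff
feathered: 3, clean: 1
feathered: 3 out of 4 → fraction 3/4
Expected count = 3/4 × 580 = 435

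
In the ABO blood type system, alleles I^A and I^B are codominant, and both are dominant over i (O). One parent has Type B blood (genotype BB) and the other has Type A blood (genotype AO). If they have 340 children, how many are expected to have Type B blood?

Cross: BB × AO
Possible offspring genotypes: 2 AB, 2 BO
Blood type counts: 2 Type AB, 2 Type B
Probability of Type B: 2/4 = 1/2
Expected count = 1/2 × 340 = 170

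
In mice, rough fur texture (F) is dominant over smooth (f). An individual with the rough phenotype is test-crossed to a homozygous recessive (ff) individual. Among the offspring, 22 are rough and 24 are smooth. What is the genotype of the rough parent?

Test cross: ? × ff
Offspring: 22 rough, 24 smooth — approximately 1:1.
A 1:1 ratio in a test cross indicates the unknown parent is heterozygous (Ff).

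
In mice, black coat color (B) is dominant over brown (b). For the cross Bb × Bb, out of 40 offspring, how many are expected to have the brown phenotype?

Punnett square for Bb × Bb:
Offspring genotypes: 1 BB, 2 Bb, 1 bb
Total offspring: 4
Count with target: 1
Probability: 1/4
Expected count = 1/4 × 40 = 10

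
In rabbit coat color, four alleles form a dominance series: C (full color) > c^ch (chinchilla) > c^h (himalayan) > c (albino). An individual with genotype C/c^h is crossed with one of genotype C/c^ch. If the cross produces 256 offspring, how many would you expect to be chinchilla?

Cross: C/c^h × C/c^ch
Allele dominance: C > c^ch > c^h > c
Offspring genotypes: 1 C/C, 1 C/c^ch, 1 C/c^h, 1 c^ch/c^h
Phenotype counts: 3 full color, 1 chinchilla
chinchilla: 1 out of 4 → fraction 1/4
Expected count = 1/4 × 256 = 64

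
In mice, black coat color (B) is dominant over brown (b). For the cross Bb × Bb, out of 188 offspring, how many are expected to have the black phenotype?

Punnett square for Bb × Bb:
Offspring genotypes: 1 BB, 2 Bb, 1 bb
Total offspring: 4
Count with target: 3
Probability: 3/4
Expected count = 3/4 × 188 = 141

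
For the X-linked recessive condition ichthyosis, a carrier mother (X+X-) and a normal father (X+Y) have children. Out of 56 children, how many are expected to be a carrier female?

Cross: X+X- × X+Y
Offspring: 1 X+X+, 1 X+Y, 1 X+X-, 1 X-Y
Probability of a carrier female: 1/4
Expected count = 1/4 × 56 = 14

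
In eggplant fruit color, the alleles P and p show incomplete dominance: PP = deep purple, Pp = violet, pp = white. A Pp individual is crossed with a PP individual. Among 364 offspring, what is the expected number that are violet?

Punnett square for Pp × PP:
Offspring genotypes: 2 PP, 2 Pp
Phenotype counts: 2 deep purple, 2 violet
violet: 2 out of 4 → fraction 1/2
Expected count = 1/2 × 364 = 182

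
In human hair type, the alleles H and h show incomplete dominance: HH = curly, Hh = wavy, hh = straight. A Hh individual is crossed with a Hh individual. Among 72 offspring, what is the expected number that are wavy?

Punnett square for Hh × Hh:
Offspring genotypes: 1 HH, 2 Hh, 1 hh
Phenotype counts: 1 curly, 2 wavy, 1 straight
wavy: 2 out of 4 → fraction 1/2
Expected count = 1/2 × 72 = 36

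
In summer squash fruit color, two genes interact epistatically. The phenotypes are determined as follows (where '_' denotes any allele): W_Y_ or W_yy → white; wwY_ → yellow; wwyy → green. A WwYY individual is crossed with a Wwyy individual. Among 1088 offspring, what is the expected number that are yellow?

Cross: WwYY × Wwyy — consider each gene separately:
W gene: Ww × Ww → 1 WW, 2 Ww, 1 ww → 3 W_ : 1 ww (out of 4)
Y gene: YY × yy → 4 Yy → 4 Y_ (out of 4)
Genotype classes (out of 4 × 4 = 16): W_Y_ = 3×4 = 12; wwY_ = 1×4 = 4
Apply the phenotype rules: W_Y_ (12) → white; wwY_ (4) → yellow
Phenotype counts (out of 16): 12 white, 4 yellow
yellow: 4 out of 16 → fraction 1/4
Expected count = 1/4 × 1088 = 272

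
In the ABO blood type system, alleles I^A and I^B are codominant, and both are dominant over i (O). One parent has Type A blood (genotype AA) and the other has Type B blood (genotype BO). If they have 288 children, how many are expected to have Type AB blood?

Cross: AA × BO
Possible offspring genotypes: 2 AB, 2 AO
Blood type counts: 2 Type AB, 2 Type A
Probability of Type AB: 2/4 = 1/2
Expected count = 1/2 × 288 = 144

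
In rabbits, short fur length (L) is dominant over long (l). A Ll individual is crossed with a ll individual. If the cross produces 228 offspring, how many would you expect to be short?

Punnett square for Ll × ll:
Offspring genotypes: 2 Ll, 2 ll
short: 2, long: 2
short: 2 out of 4 → fraction 1/2
Expected count = 1/2 × 228 = 114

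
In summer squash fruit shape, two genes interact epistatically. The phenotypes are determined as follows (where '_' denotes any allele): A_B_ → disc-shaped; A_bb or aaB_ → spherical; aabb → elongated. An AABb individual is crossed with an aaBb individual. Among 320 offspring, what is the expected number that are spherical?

Cross: AABb × aaBb — consider each gene separately:
A gene: AA × aa → 4 Aa → 4 A_ (out of 4)
B gene: Bb × Bb → 1 BB, 2 Bb, 1 bb → 3 B_ : 1 bb (out of 4)
Genotype classes (out of 4 × 4 = 16): A_B_ = 4×3 = 12; A_bb = 4×1 = 4
Apply the phenotype rules: A_B_ (12) → disc-shaped; A_bb (4) → spherical
Phenotype counts (out of 16): 12 disc-shaped, 4 spherical
spherical: 4 out of 16 → fraction 1/4
Expected count = 1/4 × 320 = 80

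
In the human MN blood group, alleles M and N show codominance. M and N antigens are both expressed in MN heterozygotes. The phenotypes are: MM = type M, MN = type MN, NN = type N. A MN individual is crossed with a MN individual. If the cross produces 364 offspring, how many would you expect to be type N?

Punnett square for MN × MN:
Offspring genotypes: 1 MM, 2 MN, 1 NN
Phenotype counts: 1 type M, 2 type MN, 1 type N
type N: 1 out of 4 → fraction 1/4
Expected count = 1/4 × 364 = 91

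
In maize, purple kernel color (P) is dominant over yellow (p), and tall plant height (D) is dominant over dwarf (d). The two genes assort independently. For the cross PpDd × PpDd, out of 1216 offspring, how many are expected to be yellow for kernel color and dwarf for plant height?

Dihybrid cross PpDd × PpDd — consider each gene separately:
kernel color: Pp × Pp → 1 PP, 2 Pp, 1 pp → 3 P_ : 1 pp (out of 4)
plant height: Dd × Dd → 1 DD, 2 Dd, 1 dd → 3 D_ : 1 dd (out of 4)
Looking for: yellow (pp) and dwarf (dd)
P(yellow) = 1/4, P(dwarf) = 1/4
P(both) = 1/4 × 1/4 = 1/16
Expected count = 1/16 × 1216 = 76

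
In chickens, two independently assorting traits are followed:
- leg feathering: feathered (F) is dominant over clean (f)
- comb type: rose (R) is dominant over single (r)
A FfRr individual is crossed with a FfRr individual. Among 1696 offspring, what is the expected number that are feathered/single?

Dihybrid cross FfRr × FfRr — consider each gene separately:
leg feathering: Ff × Ff → 1 FF, 2 Ff, 1 ff → 3 F_ : 1 ff (out of 4)
comb type: Rr × Rr → 1 RR, 2 Rr, 1 rr → 3 R_ : 1 rr (out of 4)
Combine (counts out of 4 × 4 = 16): feathered/rose (F_R_) = 3×3 = 9; feathered/single (F_rr) = 3×1 = 3; clean/rose (ffR_) = 1×3 = 3; clean/single (ffrr) = 1×1 = 1
Phenotype counts (out of 16): 9 feathered/rose, 3 feathered/single, 3 clean/rose, 1 clean/single
feathered/single: 3 out of 16 → fraction 3/16
Expected count = 3/16 × 1696 = 318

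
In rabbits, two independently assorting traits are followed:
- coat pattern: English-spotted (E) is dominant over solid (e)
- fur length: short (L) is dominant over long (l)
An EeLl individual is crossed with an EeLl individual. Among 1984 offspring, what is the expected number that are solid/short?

Dihybrid cross EeLl × EeLl — consider each gene separately:
coat pattern: Ee × Ee → 1 EE, 2 Ee, 1 ee → 3 E_ : 1 ee (out of 4)
fur length: Ll × Ll → 1 LL, 2 Ll, 1 ll → 3 L_ : 1 ll (out of 4)
Combine (counts out of 4 × 4 = 16): English-spotted/short (E_L_) = 3×3 = 9; English-spotted/long (E_ll) = 3×1 = 3; solid/short (eeL_) = 1×3 = 3; solid/long (eell) = 1×1 = 1
Phenotype counts (out of 16): 9 English-spotted/short, 3 English-spotted/long, 3 solid/short, 1 solid/long
solid/short: 3 out of 16 → fraction 3/16
Expected count = 3/16 × 1984 = 372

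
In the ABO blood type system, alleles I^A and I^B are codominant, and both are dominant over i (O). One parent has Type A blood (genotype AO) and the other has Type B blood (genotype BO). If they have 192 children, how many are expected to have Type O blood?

Cross: AO × BO
Possible offspring genotypes: 1 AB, 1 AO, 1 BO, 1 OO
Blood type counts: 1 Type AB, 1 Type A, 1 Type B, 1 Type O
Probability of Type O: 1/4
Expected count = 1/4 × 192 = 48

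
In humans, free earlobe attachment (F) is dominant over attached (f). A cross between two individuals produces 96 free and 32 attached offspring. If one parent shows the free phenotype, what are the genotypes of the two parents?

Observed offspring: 96 free, 32 attached
The observed ratio simplifies to 3:1. Attached (ff) offspring appear, so each parent must contribute one f allele. The parent stated to show free carries F, so it is Ff. The other parent is then either Ff or ff: Ff × ff would give a 1:1 split, whereas Ff × Ff gives 3:1 — matching the data. So both parents are heterozygous (Ff × Ff).
Parent genotypes: Ff × Ff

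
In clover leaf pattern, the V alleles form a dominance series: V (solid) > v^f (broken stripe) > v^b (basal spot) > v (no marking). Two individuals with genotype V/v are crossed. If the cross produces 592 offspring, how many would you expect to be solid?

Cross: V/v × V/v
Allele dominance: V > v^f > v^b > v
Offspring genotypes: 1 V/V, 2 V/v, 1 v/v
Phenotype counts: 3 solid, 1 unmarked
solid: 3 out of 4 → fraction 3/4
Expected count = 3/4 × 592 = 444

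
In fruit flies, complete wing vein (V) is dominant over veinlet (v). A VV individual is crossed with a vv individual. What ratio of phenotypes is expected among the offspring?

Punnett square for VV × vv:
Offspring genotypes: 4 Vv
complete: 4, veinlet: 0
Ratio: all complete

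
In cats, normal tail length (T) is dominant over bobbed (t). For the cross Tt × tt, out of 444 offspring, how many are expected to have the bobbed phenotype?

Punnett square for Tt × tt:
Offspring genotypes: 2 Tt, 2 tt
Total offspring: 4
Count with target: 2
Probability: 2/4 = 1/2
Expected count = 1/2 × 444 = 222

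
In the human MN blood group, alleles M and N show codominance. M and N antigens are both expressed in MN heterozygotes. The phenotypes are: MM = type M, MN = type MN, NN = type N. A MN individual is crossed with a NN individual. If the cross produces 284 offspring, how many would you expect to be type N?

Punnett square for MN × NN:
Offspring genotypes: 2 MN, 2 NN
Phenotype counts: 2 type MN, 2 type N
type N: 2 out of 4 → fraction 1/2
Expected count = 1/2 × 284 = 142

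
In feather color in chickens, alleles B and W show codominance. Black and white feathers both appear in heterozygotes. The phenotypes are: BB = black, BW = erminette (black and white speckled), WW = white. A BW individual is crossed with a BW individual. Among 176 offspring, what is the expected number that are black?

Punnett square for BW × BW:
Offspring genotypes: 1 BB, 2 BW, 1 WW
Phenotype counts: 1 black, 2 erminette (black and white speckled), 1 white
black: 1 out of 4 → fraction 1/4
Expected count = 1/4 × 176 = 44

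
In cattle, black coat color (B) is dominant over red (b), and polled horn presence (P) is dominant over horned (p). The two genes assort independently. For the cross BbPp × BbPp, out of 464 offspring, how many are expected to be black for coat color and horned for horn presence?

Dihybrid cross BbPp × BbPp — consider each gene separately:
coat color: Bb × Bb → 1 BB, 2 Bb, 1 bb → 3 B_ : 1 bb (out of 4)
horn presence: Pp × Pp → 1 PP, 2 Pp, 1 pp → 3 P_ : 1 pp (out of 4)
Looking for: black (B_) and horned (pp)
P(black) = 3/4, P(horned) = 1/4
P(both) = 3/4 × 1/4 = 3/16
Expected count = 3/16 × 464 = 87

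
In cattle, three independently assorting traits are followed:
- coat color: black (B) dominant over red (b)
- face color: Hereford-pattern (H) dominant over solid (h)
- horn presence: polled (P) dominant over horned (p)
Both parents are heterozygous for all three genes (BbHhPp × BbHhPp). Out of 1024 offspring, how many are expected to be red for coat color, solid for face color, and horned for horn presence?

Trihybrid cross: BbHhPp × BbHhPp
Each trait segregates independently with a 3:1 phenotypic ratio, so each gene contributes 3/4 (dominant) or 1/4 (recessive).
Target: red (coat color), solid (face color), horned (horn presence)
Probability = product of independent per-trait probabilities
= 1/4 × 1/4 × 1/4 = 1/64
Expected count = 1/64 × 1024 = 16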